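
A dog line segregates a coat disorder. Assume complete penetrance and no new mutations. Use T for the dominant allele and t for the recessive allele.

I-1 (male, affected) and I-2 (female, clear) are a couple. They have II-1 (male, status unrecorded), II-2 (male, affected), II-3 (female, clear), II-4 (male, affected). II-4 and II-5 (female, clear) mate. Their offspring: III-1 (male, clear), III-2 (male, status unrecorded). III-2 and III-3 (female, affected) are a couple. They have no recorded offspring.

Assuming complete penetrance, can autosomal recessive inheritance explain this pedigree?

Yes

A consistent assignment under autosomal recessive exists: I-1 tt, I-2 Tt, II-1 Tt, II-2 tt, II-3 Tt, II-4 tt, II-5 TT, III-1 Tt, III-2 Tt, III-3 tt.
In this assignment every recorded phenotype matches its genotype and every non-founder's genotype is obtainable from its parents' genotypes, so the pedigree is consistent.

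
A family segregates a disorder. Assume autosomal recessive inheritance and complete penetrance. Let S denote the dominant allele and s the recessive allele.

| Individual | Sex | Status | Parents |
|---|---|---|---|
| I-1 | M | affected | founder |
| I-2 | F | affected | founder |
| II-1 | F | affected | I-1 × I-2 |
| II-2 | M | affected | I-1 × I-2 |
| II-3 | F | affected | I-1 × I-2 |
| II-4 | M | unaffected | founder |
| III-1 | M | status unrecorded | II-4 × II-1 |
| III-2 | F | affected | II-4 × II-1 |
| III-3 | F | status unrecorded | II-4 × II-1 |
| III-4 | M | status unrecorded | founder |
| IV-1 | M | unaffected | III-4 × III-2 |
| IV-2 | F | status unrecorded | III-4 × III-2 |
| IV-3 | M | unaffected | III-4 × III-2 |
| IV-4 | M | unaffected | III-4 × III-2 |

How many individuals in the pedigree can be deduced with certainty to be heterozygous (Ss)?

4

Obligate heterozygotes: II-4 is unaffected so carries S and passed s to III-2 (ss), so II-4 is Ss; IV-1 is unaffected so carries S and received s from III-2 (ss), so IV-1 is Ss; IV-3 is unaffected so carries S and received s from III-2 (ss), so IV-3 is Ss; IV-4 is unaffected so carries S and received s from III-2 (ss), so IV-4 is Ss.
Every other individual is either homozygous by phenotype or has at least one consistent homozygous assignment, so the count is 4.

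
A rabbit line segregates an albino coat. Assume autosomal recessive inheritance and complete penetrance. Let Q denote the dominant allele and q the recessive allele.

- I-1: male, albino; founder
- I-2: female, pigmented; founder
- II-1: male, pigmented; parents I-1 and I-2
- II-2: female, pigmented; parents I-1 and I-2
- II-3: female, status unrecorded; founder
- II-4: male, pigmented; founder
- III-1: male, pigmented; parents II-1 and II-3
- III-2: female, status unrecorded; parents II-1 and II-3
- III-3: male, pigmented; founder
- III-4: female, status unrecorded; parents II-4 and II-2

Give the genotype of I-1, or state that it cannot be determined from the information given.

qq

I-1 is albino, so I-1 is qq.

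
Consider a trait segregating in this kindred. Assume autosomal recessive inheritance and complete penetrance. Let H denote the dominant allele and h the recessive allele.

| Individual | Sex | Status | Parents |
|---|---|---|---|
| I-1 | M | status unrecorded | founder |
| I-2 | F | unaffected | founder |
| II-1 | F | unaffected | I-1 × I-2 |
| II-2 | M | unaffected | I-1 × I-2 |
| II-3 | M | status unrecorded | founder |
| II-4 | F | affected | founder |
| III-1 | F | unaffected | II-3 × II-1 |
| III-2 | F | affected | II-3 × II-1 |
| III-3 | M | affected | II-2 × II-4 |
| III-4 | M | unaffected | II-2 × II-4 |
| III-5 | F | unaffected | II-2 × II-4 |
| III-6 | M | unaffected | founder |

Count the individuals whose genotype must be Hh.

4

Obligate heterozygotes: II-1 is unaffected so carries H and passed h to III-2 (hh), so II-1 is Hh; II-2 is unaffected so carries H and passed h to III-3 (hh), so II-2 is Hh; III-4 is unaffected so carries H and received h from II-4 (hh), so III-4 is Hh; III-5 is unaffected so carries H and received h from II-4 (hh), so III-5 is Hh.
Every other individual is either homozygous by phenotype or has at least one consistent homozygous assignment, so the count is 4.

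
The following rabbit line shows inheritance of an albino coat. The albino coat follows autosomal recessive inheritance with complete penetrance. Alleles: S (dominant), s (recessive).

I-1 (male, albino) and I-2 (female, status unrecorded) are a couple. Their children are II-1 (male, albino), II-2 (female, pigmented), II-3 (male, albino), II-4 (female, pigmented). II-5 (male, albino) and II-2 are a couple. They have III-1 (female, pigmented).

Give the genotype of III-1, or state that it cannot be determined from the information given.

From phenotype alone, III-1 is SS or Ss.
III-1 is pigmented so carries S and received s from II-5 (ss), so III-1 is Ss.

Ss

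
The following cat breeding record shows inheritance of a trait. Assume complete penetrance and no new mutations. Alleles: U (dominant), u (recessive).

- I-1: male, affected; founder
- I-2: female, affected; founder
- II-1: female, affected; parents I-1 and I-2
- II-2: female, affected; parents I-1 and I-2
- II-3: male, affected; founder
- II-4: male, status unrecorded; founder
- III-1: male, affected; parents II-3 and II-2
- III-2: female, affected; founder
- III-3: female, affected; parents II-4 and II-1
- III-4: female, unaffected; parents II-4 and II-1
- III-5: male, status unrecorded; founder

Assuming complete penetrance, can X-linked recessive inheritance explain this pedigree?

No assignment of genotypes under X-linked recessive satisfies every parent–offspring relationship, so the pedigree is inconsistent.

No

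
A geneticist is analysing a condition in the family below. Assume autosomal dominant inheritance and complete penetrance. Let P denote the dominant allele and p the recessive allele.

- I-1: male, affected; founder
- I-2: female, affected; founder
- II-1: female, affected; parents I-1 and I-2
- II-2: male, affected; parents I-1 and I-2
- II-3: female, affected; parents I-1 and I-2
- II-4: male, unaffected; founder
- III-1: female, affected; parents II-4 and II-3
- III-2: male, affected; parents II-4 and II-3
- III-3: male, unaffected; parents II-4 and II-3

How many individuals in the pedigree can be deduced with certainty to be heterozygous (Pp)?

3

Obligate heterozygotes: II-3 is affected so carries P and passed p to III-3 (pp), so II-3 is Pp; III-1 is affected so carries P and received p from II-4 (pp), so III-1 is Pp; III-2 is affected so carries P and received p from II-4 (pp), so III-2 is Pp.
Every other individual is either homozygous by phenotype or has at least one consistent homozygous assignment, so the count is 3.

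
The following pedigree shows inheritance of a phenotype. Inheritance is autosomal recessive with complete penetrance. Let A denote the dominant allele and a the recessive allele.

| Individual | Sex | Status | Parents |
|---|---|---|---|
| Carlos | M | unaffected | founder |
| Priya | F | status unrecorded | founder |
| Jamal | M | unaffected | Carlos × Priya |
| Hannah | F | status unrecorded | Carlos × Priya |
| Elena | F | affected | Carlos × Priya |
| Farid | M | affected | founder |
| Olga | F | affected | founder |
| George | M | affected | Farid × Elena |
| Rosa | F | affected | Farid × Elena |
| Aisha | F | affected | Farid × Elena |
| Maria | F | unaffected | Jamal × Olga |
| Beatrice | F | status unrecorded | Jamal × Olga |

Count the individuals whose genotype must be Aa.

Obligate heterozygotes: Carlos is unaffected so carries A and passed a to Elena (aa), so Carlos is Aa; Maria is unaffected so carries A and received a from Olga (aa), so Maria is Aa.
Every other individual is either homozygous by phenotype or has at least one consistent homozygous assignment, so the count is 2.

2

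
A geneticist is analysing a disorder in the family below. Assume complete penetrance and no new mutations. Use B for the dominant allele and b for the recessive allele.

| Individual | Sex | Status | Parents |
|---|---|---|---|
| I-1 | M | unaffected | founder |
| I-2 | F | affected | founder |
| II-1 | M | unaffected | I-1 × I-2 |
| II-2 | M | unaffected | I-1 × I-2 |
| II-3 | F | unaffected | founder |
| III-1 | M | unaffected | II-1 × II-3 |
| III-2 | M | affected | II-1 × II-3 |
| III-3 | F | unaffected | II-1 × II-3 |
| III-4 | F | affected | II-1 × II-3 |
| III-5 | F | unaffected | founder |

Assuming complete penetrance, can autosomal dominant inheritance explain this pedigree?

Under autosomal dominant, III-2 (affected, male) cannot arise from II-1 (unaffected) × II-3 (unaffected).

No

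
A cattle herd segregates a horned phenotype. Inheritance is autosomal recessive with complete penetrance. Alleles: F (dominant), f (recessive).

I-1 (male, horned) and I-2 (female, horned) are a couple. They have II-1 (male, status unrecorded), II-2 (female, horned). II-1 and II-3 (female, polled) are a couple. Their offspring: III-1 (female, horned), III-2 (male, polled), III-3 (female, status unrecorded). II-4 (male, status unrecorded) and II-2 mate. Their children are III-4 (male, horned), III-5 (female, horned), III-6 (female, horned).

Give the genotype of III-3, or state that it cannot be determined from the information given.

cannot be determined

III-3's phenotype is unrecorded, and no parent or child forces a single allele at both positions; consistent genotype assignments exist with III-3 as Ff or ff.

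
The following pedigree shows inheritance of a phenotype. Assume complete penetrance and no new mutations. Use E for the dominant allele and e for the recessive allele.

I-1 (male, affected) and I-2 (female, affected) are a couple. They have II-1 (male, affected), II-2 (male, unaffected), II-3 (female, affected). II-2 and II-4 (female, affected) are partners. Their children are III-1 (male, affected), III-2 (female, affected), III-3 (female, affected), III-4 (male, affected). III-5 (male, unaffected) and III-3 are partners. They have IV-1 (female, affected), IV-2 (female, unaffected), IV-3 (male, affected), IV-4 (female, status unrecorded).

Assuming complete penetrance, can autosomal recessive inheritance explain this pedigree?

Under autosomal recessive, II-2 (unaffected, male) cannot arise from I-1 (affected) × I-2 (affected).

No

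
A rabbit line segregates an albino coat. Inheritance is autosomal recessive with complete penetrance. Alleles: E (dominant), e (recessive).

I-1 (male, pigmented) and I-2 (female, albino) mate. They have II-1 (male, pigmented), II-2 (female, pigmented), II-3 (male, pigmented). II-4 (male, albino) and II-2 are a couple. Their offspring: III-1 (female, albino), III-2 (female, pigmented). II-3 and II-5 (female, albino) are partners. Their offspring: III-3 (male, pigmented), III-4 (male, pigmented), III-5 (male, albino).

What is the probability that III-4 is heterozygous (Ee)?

III-4 is pigmented so carries E and received e from II-5 (ee), so III-4 is Ee, giving P(Ee) = 1.

1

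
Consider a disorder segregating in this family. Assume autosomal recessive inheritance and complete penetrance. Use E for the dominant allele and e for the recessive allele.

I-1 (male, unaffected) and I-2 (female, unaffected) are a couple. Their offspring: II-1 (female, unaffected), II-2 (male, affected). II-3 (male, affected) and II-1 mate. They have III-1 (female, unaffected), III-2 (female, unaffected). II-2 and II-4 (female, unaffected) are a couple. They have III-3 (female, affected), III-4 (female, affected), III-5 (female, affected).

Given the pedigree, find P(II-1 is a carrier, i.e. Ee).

I-1 is unaffected so carries E and passed e to II-2 (ee), so I-1 is Ee.
I-2 is unaffected so carries E and passed e to II-2 (ee), so I-2 is Ee.
Their cross gives offspring ratios 1/4 EE : 1/2 Ee : 1/4 ee. Conditioning on II-1 being unaffected, P(Ee) = 1/2 / 3/4 = 2/3 before taking II-1's own offspring into account.
II-3 is affected, so II-3 is ee.
Now use II-1's offspring. Probability of each recorded status — unaffected daughter III-1: 1/2 if II-1 is Ee, 1 if EE; unaffected daughter III-2: 1/2 if II-1 is Ee, 1 if EE.
Bayes: P(Ee) = 2/3·1/4 / (2/3·1/4 + 1/3·1) = 1/3.

1/3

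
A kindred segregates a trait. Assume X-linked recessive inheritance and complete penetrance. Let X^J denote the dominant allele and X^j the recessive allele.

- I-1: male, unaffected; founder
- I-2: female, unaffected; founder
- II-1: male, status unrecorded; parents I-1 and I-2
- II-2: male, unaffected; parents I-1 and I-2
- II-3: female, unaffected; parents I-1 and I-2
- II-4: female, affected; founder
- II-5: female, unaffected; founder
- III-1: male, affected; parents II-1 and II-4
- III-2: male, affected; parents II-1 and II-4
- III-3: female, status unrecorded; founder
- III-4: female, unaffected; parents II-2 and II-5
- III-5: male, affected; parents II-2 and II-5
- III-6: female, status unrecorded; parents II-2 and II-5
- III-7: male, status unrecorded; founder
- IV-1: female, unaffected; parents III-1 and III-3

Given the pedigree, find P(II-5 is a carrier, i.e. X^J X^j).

II-5 is unaffected so carries J and passed j to III-5 (X^j Y), so II-5 is X^J X^j, giving P(X^J X^j) = 1.

1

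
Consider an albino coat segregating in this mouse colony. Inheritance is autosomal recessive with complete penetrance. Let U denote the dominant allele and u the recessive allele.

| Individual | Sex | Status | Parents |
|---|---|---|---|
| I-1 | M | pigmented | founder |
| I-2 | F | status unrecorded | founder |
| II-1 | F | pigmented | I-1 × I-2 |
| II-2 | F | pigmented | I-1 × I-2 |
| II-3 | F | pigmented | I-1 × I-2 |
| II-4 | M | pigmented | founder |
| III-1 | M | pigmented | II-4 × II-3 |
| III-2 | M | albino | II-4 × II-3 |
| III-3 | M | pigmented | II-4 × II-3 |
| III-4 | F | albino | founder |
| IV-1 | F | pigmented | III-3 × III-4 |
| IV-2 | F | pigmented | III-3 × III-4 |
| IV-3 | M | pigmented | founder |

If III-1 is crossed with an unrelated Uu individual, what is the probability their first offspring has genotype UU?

1/3

II-4 is pigmented so carries U and passed u to III-2 (uu), so II-4 is Uu.
II-3 is pigmented so carries U and passed u to III-2 (uu), so II-3 is Uu.
III-1 is a pigmented offspring of II-4 (Uu) × II-3 (Uu), whose cross gives 1/4 UU : 1/2 Uu : 1/4 uu; conditioning on being pigmented, III-1 is UU with probability 1/3, Uu with probability 2/3.
Summing over parental genotype combinations, P(offspring has genotype UU) = 1/3·1/2 + 2/3·1/4 = 1/3.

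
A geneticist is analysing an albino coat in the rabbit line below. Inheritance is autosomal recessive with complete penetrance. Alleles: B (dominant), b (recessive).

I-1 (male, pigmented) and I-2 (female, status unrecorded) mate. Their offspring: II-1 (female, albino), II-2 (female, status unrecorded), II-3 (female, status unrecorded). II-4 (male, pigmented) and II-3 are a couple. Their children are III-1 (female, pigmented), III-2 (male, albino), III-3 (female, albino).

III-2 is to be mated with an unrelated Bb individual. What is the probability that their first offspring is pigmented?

1/2

III-2 is albino, so III-2 is bb.
The cross gives 1/2 Bb : 1/2 bb, so P(offspring is pigmented) = 1/2.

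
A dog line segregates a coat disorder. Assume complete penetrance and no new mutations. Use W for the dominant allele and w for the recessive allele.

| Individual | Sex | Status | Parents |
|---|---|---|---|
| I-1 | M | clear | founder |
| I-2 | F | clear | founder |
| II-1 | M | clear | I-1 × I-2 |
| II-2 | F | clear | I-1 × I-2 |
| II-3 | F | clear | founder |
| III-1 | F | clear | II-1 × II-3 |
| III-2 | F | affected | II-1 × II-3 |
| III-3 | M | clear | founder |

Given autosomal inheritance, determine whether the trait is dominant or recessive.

II-1 and II-3 are both clear yet have an affected child III-2. Under dominance, an affected child requires at least one affected parent, so the trait cannot be dominant.

recessive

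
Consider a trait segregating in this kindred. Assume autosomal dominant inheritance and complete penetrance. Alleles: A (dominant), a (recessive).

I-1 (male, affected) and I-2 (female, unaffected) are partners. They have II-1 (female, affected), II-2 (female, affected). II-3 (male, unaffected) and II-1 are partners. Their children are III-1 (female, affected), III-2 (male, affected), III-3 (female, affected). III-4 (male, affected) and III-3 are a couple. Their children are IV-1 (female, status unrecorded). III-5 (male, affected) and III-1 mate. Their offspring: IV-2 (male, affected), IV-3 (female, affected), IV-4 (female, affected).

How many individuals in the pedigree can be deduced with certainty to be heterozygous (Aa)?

Obligate heterozygotes: II-1 is affected so carries A and received a from I-2 (aa), so II-1 is Aa; II-2 is affected so carries A and received a from I-2 (aa), so II-2 is Aa; III-1 is affected so carries A and received a from II-3 (aa), so III-1 is Aa; III-2 is affected so carries A and received a from II-3 (aa), so III-2 is Aa; III-3 is affected so carries A and received a from II-3 (aa), so III-3 is Aa.
Every other individual is either homozygous by phenotype or has at least one consistent homozygous assignment, so the count is 5.

5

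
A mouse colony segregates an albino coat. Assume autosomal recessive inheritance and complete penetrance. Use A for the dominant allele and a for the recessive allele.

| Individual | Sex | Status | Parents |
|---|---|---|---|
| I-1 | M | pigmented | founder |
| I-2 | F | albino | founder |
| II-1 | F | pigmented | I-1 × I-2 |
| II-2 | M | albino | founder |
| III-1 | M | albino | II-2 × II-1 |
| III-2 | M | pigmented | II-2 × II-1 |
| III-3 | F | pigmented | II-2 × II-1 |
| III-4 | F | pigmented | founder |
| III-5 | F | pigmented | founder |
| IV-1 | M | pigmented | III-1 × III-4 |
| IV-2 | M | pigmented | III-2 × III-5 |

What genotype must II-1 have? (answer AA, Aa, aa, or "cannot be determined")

Aa

From phenotype alone, II-1 is AA or Aa.
II-1 is pigmented so carries A and received a from I-2 (aa), so II-1 is Aa.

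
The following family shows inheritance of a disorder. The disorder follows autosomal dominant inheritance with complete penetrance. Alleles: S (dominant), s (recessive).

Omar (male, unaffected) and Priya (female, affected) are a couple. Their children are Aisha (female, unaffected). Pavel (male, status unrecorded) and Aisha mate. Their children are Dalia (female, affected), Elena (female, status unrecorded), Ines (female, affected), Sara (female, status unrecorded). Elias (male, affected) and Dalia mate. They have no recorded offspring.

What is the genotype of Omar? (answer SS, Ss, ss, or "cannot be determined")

Omar is unaffected, so Omar is ss.

ss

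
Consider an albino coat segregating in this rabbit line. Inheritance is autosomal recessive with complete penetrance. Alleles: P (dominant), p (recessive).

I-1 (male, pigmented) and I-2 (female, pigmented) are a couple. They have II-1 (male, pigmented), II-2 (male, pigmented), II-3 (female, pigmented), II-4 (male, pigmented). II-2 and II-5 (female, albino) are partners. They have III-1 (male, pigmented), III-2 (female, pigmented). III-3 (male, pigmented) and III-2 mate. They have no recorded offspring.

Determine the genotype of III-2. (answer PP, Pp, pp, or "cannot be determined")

From phenotype alone, III-2 is PP or Pp.
III-2 is pigmented so carries P and received p from II-5 (pp), so III-2 is Pp.

Pp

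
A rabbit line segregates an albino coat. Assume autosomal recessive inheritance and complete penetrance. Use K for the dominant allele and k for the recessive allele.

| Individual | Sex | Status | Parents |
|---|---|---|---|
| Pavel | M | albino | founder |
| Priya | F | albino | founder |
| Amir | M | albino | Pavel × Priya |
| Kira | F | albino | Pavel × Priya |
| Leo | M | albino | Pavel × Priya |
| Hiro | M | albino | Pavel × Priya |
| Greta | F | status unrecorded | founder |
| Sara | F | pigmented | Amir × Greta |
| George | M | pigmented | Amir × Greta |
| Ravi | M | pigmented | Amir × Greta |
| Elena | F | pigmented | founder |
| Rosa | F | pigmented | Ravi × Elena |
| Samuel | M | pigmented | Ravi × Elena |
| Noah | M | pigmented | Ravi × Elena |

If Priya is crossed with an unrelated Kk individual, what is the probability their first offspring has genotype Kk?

1/2

Priya is albino, so Priya is kk.
The cross gives 1/2 Kk : 1/2 kk, so P(offspring has genotype Kk) = 1/2.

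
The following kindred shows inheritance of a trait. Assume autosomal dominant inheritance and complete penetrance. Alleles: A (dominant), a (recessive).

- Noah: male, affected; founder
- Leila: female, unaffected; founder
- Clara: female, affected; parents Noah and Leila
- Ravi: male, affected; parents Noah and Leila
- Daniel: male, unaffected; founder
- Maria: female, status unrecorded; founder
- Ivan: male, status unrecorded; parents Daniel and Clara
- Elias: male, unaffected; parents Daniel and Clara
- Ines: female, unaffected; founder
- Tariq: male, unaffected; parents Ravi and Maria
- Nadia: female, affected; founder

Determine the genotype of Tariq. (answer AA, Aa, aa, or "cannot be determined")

aa

Tariq is unaffected, so Tariq is aa.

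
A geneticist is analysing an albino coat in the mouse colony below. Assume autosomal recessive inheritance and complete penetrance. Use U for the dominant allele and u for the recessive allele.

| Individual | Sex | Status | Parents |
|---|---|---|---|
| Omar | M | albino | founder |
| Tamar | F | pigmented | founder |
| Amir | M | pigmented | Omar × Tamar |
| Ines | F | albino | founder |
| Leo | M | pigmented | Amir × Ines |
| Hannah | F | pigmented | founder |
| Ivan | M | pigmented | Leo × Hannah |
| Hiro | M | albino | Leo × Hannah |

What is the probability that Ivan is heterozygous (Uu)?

2/3

Leo is pigmented so carries U and received u from Ines (uu), so Leo is Uu.
Hannah is pigmented so carries U and passed u to Hiro (uu), so Hannah is Uu.
Their cross gives offspring ratios 1/4 UU : 1/2 Uu : 1/4 uu. Conditioning on Ivan being pigmented, P(Uu) = 1/2 / 3/4 = 2/3.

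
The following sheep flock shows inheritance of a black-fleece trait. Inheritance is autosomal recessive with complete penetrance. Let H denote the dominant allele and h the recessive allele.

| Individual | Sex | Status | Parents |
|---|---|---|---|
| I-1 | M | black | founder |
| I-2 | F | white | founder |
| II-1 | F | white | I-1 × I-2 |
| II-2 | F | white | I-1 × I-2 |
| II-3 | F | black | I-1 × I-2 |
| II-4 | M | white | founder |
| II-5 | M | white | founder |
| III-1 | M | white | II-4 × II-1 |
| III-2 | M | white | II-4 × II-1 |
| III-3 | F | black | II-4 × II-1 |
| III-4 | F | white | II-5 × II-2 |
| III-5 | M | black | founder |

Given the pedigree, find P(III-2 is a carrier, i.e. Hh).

2/3

II-4 is white so carries H and passed h to III-3 (hh), so II-4 is Hh.
II-1 is white so carries H and received h from I-1 (hh), so II-1 is Hh.
Their cross gives offspring ratios 1/4 HH : 1/2 Hh : 1/4 hh. Conditioning on III-2 being white, P(Hh) = 1/2 / 3/4 = 2/3.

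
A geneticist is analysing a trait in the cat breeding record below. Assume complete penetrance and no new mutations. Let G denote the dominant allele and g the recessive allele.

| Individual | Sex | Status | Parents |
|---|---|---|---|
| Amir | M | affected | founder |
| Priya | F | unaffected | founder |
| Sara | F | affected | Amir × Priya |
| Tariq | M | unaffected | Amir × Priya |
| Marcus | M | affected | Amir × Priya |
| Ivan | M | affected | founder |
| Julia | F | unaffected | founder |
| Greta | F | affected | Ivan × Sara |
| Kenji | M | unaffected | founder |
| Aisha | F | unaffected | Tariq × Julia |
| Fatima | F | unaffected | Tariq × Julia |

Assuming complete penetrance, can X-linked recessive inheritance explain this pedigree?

A consistent assignment under X-linked recessive exists: Amir X^g Y, Priya X^G X^g, Sara X^g X^g, Tariq X^G Y, Marcus X^g Y, Ivan X^g Y, Julia X^G X^G, Greta X^g X^g, Kenji X^G Y, Aisha X^G X^G, Fatima X^G X^G.
In this assignment every recorded phenotype matches its genotype and every non-founder's genotype is obtainable from its parents' genotypes, so the pedigree is consistent.

Yes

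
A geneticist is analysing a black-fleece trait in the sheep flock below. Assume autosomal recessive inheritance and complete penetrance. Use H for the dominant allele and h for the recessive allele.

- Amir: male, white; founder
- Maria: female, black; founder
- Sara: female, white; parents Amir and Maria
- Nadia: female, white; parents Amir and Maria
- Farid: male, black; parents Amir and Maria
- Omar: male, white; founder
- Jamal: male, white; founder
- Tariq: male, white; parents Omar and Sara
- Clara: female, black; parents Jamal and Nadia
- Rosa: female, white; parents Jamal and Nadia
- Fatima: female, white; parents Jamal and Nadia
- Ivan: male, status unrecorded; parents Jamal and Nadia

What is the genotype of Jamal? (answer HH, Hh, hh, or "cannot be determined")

From phenotype alone, Jamal is HH or Hh.
Jamal is white so carries H and passed h to Clara (hh), so Jamal is Hh.

Hh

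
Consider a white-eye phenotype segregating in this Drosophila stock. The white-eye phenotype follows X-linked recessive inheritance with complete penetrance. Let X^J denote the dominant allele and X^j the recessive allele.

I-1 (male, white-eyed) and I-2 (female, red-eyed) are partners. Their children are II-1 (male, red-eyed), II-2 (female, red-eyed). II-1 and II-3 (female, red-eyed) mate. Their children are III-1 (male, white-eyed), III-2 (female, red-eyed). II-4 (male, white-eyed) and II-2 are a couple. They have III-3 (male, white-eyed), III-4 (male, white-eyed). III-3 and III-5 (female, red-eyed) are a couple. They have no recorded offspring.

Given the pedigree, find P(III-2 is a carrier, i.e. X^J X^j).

1/2

II-1 is red-eyed, so II-1 is X^J Y.
II-3 is red-eyed so carries J and passed j to III-1 (X^j Y), so II-3 is X^J X^j.
Their cross gives offspring ratios 1/2 X^J X^J : 1/2 X^J X^j. Conditioning on III-2 being red-eyed, P(X^J X^j) = 1/2 / 1 = 1/2.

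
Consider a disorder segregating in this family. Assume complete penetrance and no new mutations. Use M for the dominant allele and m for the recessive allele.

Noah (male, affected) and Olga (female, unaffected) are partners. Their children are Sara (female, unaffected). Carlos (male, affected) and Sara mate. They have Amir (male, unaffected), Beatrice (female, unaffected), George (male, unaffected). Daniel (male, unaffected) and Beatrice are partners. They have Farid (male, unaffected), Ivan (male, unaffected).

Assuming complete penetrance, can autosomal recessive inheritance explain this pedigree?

Yes

A consistent assignment under autosomal recessive exists: Noah mm, Olga MM, Sara Mm, Carlos mm, Amir Mm, Beatrice Mm, George Mm, Daniel MM, Farid MM, Ivan MM.
In this assignment every recorded phenotype matches its genotype and every non-founder's genotype is obtainable from its parents' genotypes, so the pedigree is consistent.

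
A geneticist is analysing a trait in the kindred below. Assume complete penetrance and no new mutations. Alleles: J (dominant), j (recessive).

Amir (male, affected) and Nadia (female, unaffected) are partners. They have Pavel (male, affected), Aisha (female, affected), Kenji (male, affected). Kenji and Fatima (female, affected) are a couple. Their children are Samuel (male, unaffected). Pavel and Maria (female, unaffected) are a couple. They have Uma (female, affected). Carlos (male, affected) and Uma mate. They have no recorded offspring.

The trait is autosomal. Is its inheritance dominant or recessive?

Kenji and Fatima are both affected yet have an unaffected child Samuel. Under a recessive model two affected parents are homozygous and every child would be affected, so the trait cannot be recessive.

dominant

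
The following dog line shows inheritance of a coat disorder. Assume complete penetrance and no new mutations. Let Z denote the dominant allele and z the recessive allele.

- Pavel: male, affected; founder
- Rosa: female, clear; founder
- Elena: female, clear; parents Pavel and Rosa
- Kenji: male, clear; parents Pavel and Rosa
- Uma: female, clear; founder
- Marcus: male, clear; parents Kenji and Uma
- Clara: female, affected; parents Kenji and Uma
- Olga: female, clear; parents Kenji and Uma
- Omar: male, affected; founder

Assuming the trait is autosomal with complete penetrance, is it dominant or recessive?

recessive

Kenji and Uma are both clear yet have an affected child Clara. Under dominance, an affected child requires at least one affected parent, so the trait cannot be dominant.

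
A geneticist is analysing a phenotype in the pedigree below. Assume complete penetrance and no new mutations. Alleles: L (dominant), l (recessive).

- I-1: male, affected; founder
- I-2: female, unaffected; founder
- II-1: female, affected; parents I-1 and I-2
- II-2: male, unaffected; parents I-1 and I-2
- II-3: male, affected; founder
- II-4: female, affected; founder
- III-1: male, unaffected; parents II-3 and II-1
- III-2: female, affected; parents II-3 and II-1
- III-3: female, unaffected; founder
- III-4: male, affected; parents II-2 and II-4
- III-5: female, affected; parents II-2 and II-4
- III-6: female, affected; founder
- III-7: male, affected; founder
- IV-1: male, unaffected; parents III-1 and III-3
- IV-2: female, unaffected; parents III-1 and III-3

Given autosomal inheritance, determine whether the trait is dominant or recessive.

II-3 and II-1 are both affected yet have an unaffected child III-1. Under a recessive model two affected parents are homozygous and every child would be affected, so the trait cannot be recessive.

dominant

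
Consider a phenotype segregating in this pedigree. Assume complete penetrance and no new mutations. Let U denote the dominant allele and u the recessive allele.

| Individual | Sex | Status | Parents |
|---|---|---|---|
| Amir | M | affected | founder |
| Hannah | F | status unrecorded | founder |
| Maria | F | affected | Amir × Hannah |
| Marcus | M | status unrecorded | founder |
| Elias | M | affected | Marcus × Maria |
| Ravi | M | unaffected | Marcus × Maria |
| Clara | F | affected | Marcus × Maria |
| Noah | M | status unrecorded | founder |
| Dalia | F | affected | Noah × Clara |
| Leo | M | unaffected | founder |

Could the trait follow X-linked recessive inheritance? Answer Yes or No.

No

Under X-linked recessive, Ravi (unaffected, male) cannot arise from Marcus (unrecorded) × Maria (affected).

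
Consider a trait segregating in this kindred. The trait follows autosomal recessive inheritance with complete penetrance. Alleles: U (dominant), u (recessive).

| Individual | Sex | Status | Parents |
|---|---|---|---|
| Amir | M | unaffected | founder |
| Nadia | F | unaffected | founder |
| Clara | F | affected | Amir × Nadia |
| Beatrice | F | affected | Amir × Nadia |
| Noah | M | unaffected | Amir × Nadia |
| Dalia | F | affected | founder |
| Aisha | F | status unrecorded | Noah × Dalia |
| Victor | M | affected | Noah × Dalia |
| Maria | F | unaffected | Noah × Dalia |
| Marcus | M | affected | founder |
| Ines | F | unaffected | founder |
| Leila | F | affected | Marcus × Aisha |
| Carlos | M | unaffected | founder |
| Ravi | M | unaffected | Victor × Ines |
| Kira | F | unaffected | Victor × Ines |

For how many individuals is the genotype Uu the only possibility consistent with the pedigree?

Obligate heterozygotes: Amir is unaffected so carries U and passed u to Clara (uu), so Amir is Uu; Nadia is unaffected so carries U and passed u to Clara (uu), so Nadia is Uu; Noah is unaffected so carries U and passed u to Victor (uu), so Noah is Uu; Maria is unaffected so carries U and received u from Dalia (uu), so Maria is Uu; Ravi is unaffected so carries U and received u from Victor (uu), so Ravi is Uu; Kira is unaffected so carries U and received u from Victor (uu), so Kira is Uu.
Every other individual is either homozygous by phenotype or has at least one consistent homozygous assignment, so the count is 6.

6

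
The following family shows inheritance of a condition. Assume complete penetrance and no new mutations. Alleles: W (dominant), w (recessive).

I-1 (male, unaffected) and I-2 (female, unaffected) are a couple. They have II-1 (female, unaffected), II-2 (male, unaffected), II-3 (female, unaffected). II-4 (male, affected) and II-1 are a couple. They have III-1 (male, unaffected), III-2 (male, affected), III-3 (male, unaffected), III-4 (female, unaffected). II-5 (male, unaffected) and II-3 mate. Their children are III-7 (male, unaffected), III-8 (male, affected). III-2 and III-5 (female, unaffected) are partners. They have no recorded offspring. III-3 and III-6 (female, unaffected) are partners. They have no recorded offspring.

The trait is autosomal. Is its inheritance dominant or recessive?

recessive

II-5 and II-3 are both unaffected yet have an affected child III-8. Under dominance, an affected child requires at least one affected parent, so the trait cannot be dominant.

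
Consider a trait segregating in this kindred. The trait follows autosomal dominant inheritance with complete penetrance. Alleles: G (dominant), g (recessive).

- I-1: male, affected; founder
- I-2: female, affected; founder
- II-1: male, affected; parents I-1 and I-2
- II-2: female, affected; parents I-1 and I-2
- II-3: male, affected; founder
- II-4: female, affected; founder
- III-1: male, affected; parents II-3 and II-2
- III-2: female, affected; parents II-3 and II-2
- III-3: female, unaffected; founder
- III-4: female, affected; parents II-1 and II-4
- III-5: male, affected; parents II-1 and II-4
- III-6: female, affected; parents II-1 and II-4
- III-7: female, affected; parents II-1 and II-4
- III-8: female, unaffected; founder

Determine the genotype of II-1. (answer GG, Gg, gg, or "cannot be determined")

II-1's phenotype allows GG or Gg, and no parent or child forces a single allele at both positions; consistent genotype assignments exist with II-1 as GG or Gg.

cannot be determined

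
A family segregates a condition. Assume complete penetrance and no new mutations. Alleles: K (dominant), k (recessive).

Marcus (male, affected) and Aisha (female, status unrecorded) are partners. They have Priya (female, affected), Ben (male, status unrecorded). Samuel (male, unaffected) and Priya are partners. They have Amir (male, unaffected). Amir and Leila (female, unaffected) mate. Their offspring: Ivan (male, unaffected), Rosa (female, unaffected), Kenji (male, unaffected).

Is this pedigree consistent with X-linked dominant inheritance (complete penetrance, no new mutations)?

Yes

A consistent assignment under X-linked dominant exists: Marcus X^K Y, Aisha X^K X^k, Priya X^K X^k, Ben X^K Y, Samuel X^k Y, Amir X^k Y, Leila X^k X^k, Ivan X^k Y, Rosa X^k X^k, Kenji X^k Y.
In this assignment every recorded phenotype matches its genotype and every non-founder's genotype is obtainable from its parents' genotypes, so the pedigree is consistent.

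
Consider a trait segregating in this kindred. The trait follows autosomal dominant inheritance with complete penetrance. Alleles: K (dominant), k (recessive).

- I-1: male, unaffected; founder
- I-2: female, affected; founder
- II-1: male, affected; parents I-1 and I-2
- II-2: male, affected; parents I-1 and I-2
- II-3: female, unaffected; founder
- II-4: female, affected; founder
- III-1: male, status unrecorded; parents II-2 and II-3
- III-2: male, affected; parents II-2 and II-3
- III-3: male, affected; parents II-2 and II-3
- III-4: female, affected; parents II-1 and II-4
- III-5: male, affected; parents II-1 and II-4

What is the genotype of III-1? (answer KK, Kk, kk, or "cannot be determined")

cannot be determined

III-1's phenotype is unrecorded, and no parent or child forces a single allele at both positions; consistent genotype assignments exist with III-1 as Kk or kk.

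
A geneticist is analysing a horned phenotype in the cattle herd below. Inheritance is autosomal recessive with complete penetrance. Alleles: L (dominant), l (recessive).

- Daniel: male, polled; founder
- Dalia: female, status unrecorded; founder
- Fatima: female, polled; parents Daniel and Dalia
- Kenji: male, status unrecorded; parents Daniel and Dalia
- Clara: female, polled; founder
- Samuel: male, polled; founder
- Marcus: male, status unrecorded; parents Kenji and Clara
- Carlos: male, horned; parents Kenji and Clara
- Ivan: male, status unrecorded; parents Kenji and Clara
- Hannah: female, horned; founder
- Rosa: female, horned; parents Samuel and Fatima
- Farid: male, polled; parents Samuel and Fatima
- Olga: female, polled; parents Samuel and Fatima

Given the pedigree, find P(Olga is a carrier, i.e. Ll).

Samuel is polled so carries L and passed l to Rosa (ll), so Samuel is Ll.
Fatima is polled so carries L and passed l to Rosa (ll), so Fatima is Ll.
Their cross gives offspring ratios 1/4 LL : 1/2 Ll : 1/4 ll. Conditioning on Olga being polled, P(Ll) = 1/2 / 3/4 = 2/3.

2/3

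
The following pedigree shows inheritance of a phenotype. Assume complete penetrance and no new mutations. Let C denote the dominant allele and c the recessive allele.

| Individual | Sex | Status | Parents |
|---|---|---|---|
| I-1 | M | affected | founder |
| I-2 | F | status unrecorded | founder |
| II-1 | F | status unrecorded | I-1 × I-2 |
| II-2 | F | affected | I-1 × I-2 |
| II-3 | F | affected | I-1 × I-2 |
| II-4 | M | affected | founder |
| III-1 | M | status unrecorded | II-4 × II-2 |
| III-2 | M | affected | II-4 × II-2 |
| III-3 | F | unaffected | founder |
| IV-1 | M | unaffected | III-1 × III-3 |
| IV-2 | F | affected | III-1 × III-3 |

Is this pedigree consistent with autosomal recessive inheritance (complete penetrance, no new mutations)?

A consistent assignment under autosomal recessive exists: I-1 cc, I-2 Cc, II-1 Cc, II-2 cc, II-3 cc, II-4 cc, III-1 cc, III-2 cc, III-3 Cc, IV-1 Cc, IV-2 cc.
In this assignment every recorded phenotype matches its genotype and every non-founder's genotype is obtainable from its parents' genotypes, so the pedigree is consistent.

Yes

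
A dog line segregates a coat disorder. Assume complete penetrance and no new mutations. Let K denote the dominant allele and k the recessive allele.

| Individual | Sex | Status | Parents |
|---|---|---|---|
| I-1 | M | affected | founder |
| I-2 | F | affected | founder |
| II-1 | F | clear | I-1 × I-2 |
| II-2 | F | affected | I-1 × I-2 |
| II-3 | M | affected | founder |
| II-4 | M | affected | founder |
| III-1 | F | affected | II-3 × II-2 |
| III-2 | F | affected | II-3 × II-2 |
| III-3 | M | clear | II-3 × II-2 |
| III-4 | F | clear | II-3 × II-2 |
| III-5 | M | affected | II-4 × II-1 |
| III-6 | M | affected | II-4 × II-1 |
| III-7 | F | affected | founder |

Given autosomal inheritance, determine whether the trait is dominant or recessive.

dominant

I-1 and I-2 are both affected yet have a clear child II-1. Under a recessive model two affected parents are homozygous and every child would be affected, so the trait cannot be recessive.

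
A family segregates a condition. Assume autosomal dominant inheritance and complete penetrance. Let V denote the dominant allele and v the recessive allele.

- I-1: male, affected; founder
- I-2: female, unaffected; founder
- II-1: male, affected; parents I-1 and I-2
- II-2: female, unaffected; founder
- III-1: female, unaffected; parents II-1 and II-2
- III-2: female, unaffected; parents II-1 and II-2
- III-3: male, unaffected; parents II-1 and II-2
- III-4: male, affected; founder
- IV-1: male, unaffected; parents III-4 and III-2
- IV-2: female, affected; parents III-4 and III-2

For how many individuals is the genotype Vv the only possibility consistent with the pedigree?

3

Obligate heterozygotes: II-1 is affected so carries V and received v from I-2 (vv), so II-1 is Vv; III-4 is affected so carries V and passed v to IV-1 (vv), so III-4 is Vv; IV-2 is affected so carries V and received v from III-2 (vv), so IV-2 is Vv.
Every other individual is either homozygous by phenotype or has at least one consistent homozygous assignment, so the count is 3.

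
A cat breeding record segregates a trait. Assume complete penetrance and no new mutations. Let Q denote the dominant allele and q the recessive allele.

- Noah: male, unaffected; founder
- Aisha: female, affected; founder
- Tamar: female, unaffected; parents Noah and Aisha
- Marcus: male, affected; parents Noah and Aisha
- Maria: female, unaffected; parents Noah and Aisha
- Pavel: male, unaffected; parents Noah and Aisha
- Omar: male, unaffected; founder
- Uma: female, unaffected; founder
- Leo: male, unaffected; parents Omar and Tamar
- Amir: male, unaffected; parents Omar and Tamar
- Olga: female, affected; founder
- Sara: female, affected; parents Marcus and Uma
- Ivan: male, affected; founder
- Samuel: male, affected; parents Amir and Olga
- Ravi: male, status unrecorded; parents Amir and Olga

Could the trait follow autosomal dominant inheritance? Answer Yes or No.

Yes

A consistent assignment under autosomal dominant exists: Noah qq, Aisha Qq, Tamar qq, Marcus Qq, Maria qq, Pavel qq, Omar qq, Uma qq, Leo qq, Amir qq, Olga QQ, Sara Qq, Ivan QQ, Samuel Qq, Ravi Qq.
In this assignment every recorded phenotype matches its genotype and every non-founder's genotype is obtainable from its parents' genotypes, so the pedigree is consistent.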